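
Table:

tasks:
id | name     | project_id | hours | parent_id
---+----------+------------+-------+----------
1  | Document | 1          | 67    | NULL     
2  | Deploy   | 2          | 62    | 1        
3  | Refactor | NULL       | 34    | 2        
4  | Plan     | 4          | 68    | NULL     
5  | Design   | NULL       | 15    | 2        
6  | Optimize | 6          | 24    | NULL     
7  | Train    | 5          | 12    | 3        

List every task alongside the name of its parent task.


This is a self-join: tasks is joined to a second copy of itself, matching each row's parent_id to another row's id. Use LEFT JOIN so rows with parent_id=NULL are kept.
  - task 1 (Document): parent_id=NULL -> NULL
  - task 2 (Deploy): parent_id=1 -> Document
  - task 3 (Refactor): parent_id=2 -> Deploy
  - task 4 (Plan): parent_id=NULL -> NULL
  - task 5 (Design): parent_id=2 -> Deploy
  - task 6 (Optimize): parent_id=NULL -> NULL
  - task 7 (Train): parent_id=3 -> Refactor

SQL:
SELECT a.name AS item, b.name AS parent
FROM tasks a
LEFT JOIN tasks b ON a.parent_id = b.id

Result:
item     | parent  
---------+---------
Document | NULL    
Deploy   | Document
Refactor | Deploy  
Plan     | NULL    
Design   | Deploy  
Optimize | NULL    
Train    | Refactor


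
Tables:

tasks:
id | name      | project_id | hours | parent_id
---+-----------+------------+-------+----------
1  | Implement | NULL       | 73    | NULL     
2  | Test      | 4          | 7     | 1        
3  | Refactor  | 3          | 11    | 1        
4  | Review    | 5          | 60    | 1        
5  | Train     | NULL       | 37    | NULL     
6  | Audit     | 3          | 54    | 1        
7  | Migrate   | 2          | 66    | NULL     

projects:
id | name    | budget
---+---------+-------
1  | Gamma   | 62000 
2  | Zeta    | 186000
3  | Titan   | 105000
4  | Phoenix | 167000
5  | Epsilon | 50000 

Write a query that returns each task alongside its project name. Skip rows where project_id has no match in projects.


INNER JOIN keeps only tasks rows whose project_id matches an id in projects. Walk through each task:
  - task 1 (Implement): project_id=NULL, no match -> dropped
  - task 2 (Test): project_id=4 -> matches Phoenix
  - task 3 (Refactor): project_id=3 -> matches Titan
  - task 4 (Review): project_id=5 -> matches Epsilon
  - task 5 (Train): project_id=NULL, no match -> dropped
  - task 6 (Audit): project_id=3 -> matches Titan
  - task 7 (Migrate): project_id=2 -> matches Zeta
So 2 of 7 rows are dropped.

SQL:
SELECT a.name, b.name AS project
FROM tasks a
INNER JOIN projects b ON a.project_id = b.id

Result:
name     | project
---------+--------
Test     | Phoenix
Refactor | Titan  
Review   | Epsilon
Audit    | Titan  
Migrate  | Zeta   


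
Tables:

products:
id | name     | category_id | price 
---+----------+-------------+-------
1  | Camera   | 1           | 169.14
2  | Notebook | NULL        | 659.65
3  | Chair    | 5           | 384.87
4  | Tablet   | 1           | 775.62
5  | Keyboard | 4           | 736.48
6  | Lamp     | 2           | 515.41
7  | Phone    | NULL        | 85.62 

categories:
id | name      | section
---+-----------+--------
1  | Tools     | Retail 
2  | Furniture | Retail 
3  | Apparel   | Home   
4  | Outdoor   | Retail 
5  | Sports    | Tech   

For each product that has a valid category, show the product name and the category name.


INNER JOIN keeps only products rows whose category_id matches an id in categories. Walk through each product:
  - product 1 (Camera): category_id=1 -> matches Tools
  - product 2 (Notebook): category_id=NULL, no match -> dropped
  - product 3 (Chair): category_id=5 -> matches Sports
  - product 4 (Tablet): category_id=1 -> matches Tools
  - product 5 (Keyboard): category_id=4 -> matches Outdoor
  - product 6 (Lamp): category_id=2 -> matches Furniture
  - product 7 (Phone): category_id=NULL, no match -> dropped
So 2 of 7 rows are dropped.

SQL:
SELECT a.name, b.name AS category
FROM products a
INNER JOIN categories b ON a.category_id = b.id

Result:
name     | category 
---------+----------
Camera   | Tools    
Chair    | Sports   
Tablet   | Tools    
Keyboard | Outdoor  
Lamp     | Furniture


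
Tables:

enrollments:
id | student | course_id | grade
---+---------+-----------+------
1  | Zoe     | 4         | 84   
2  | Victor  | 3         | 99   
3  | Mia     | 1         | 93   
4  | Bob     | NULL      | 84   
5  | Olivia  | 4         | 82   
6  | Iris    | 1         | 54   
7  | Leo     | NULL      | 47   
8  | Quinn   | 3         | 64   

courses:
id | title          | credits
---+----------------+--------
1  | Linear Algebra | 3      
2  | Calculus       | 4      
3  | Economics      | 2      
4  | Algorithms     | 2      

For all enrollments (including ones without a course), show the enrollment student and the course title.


LEFT JOIN keeps every row from enrollments (the left table); where course_id has no match in courses, the course columns become NULL. Walk through each enrollment:
  - enrollment 1 (Zoe): course_id=4 -> matches Algorithms
  - enrollment 2 (Victor): course_id=3 -> matches Economics
  - enrollment 3 (Mia): course_id=1 -> matches Linear Algebra
  - enrollment 4 (Bob): course_id=NULL, no match -> kept with NULL
  - enrollment 5 (Olivia): course_id=4 -> matches Algorithms
  - enrollment 6 (Iris): course_id=1 -> matches Linear Algebra
  - enrollment 7 (Leo): course_id=NULL, no match -> kept with NULL
  - enrollment 8 (Quinn): course_id=3 -> matches Economics
All 8 rows appear; 2 have NULL course.

SQL:
SELECT a.student, b.title AS course
FROM enrollments a
LEFT JOIN courses b ON a.course_id = b.id

Result:
student | course        
--------+---------------
Zoe     | Algorithms    
Victor  | Economics     
Mia     | Linear Algebra
Bob     | NULL          
Olivia  | Algorithms    
Iris    | Linear Algebra
Leo     | NULL          
Quinn   | Economics     


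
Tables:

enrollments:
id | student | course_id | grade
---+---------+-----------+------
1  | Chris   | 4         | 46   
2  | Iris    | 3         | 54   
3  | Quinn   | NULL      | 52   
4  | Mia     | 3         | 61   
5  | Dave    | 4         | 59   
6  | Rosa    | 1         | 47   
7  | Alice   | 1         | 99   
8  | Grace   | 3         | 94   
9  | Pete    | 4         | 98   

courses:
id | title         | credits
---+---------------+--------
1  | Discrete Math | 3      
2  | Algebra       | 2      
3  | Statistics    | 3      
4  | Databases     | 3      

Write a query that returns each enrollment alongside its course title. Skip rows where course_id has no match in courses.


INNER JOIN keeps only enrollments rows whose course_id matches an id in courses. Walk through each enrollment:
  - enrollment 1 (Chris): course_id=4 -> matches Databases
  - enrollment 2 (Iris): course_id=3 -> matches Statistics
  - enrollment 3 (Quinn): course_id=NULL, no match -> dropped
  - enrollment 4 (Mia): course_id=3 -> matches Statistics
  - enrollment 5 (Dave): course_id=4 -> matches Databases
  - enrollment 6 (Rosa): course_id=1 -> matches Discrete Math
  - enrollment 7 (Alice): course_id=1 -> matches Discrete Math
  - enrollment 8 (Grace): course_id=3 -> matches Statistics
  - enrollment 9 (Pete): course_id=4 -> matches Databases
So 1 of 9 rows is dropped.

SQL:
SELECT a.student, b.title AS course
FROM enrollments a
INNER JOIN courses b ON a.course_id = b.id

Result:
student | course       
--------+--------------
Chris   | Databases    
Iris    | Statistics   
Mia     | Statistics   
Dave    | Databases    
Rosa    | Discrete Math
Alice   | Discrete Math
Grace   | Statistics   
Pete    | Databases    


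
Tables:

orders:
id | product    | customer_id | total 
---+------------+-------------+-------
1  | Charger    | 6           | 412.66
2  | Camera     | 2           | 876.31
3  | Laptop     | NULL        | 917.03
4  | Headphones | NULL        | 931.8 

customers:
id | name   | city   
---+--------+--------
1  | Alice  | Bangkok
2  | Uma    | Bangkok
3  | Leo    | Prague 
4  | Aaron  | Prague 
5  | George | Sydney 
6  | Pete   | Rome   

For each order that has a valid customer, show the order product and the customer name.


INNER JOIN keeps only orders rows whose customer_id matches an id in customers. Walk through each order:
  - order 1 (Charger): customer_id=6 -> matches Pete
  - order 2 (Camera): customer_id=2 -> matches Uma
  - order 3 (Laptop): customer_id=NULL, no match -> dropped
  - order 4 (Headphones): customer_id=NULL, no match -> dropped
So 2 of 4 rows are dropped.

SQL:
SELECT a.product, b.name AS customer
FROM orders a
INNER JOIN customers b ON a.customer_id = b.id

Result:
product | customer
--------+---------
Charger | Pete    
Camera  | Uma     


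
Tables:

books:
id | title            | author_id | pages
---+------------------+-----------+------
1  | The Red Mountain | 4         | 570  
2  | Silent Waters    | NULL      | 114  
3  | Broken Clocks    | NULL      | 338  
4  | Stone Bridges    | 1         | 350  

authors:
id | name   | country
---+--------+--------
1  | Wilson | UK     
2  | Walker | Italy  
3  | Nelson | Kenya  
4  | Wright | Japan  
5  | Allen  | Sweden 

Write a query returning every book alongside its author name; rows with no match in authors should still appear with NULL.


LEFT JOIN keeps every row from books (the left table); where author_id has no match in authors, the author columns become NULL. Walk through each book:
  - book 1 (The Red Mountain): author_id=4 -> matches Wright
  - book 2 (Silent Waters): author_id=NULL, no match -> kept with NULL
  - book 3 (Broken Clocks): author_id=NULL, no match -> kept with NULL
  - book 4 (Stone Bridges): author_id=1 -> matches Wilson
All 4 rows appear; 2 have NULL author.

SQL:
SELECT a.title, b.name AS author
FROM books a
LEFT JOIN authors b ON a.author_id = b.id

Result:
title            | author
-----------------+-------
The Red Mountain | Wright
Silent Waters    | NULL  
Broken Clocks    | NULL  
Stone Bridges    | Wilson


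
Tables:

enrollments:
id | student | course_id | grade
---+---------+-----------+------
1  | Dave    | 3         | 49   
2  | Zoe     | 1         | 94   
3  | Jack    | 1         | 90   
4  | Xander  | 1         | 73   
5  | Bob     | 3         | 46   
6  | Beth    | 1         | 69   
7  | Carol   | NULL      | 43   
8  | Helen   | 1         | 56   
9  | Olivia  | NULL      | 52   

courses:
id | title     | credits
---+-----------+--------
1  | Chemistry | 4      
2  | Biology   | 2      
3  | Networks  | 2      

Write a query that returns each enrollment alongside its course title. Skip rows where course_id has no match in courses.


INNER JOIN keeps only enrollments rows whose course_id matches an id in courses. Walk through each enrollment:
  - enrollment 1 (Dave): course_id=3 -> matches Networks
  - enrollment 2 (Zoe): course_id=1 -> matches Chemistry
  - enrollment 3 (Jack): course_id=1 -> matches Chemistry
  - enrollment 4 (Xander): course_id=1 -> matches Chemistry
  - enrollment 5 (Bob): course_id=3 -> matches Networks
  - enrollment 6 (Beth): course_id=1 -> matches Chemistry
  - enrollment 7 (Carol): course_id=NULL, no match -> dropped
  - enrollment 8 (Helen): course_id=1 -> matches Chemistry
  - enrollment 9 (Olivia): course_id=NULL, no match -> dropped
So 2 of 9 rows are dropped.

SQL:
SELECT a.student, b.title AS course
FROM enrollments a
INNER JOIN courses b ON a.course_id = b.id

Result:
student | course   
--------+----------
Dave    | Networks 
Zoe     | Chemistry
Jack    | Chemistry
Xander  | Chemistry
Bob     | Networks 
Beth    | Chemistry
Helen   | Chemistry


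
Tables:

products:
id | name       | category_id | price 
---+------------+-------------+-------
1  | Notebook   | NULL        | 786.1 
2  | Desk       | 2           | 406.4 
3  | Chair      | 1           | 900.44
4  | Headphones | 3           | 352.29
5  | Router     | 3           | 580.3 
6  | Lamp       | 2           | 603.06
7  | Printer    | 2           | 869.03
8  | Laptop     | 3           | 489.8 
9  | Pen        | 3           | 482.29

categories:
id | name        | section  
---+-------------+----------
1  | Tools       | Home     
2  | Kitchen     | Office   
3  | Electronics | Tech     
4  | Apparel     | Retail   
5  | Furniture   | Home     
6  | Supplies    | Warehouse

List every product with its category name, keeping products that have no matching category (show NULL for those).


LEFT JOIN keeps every row from products (the left table); where category_id has no match in categories, the category columns become NULL. Walk through each product:
  - product 1 (Notebook): category_id=NULL, no match -> kept with NULL
  - product 2 (Desk): category_id=2 -> matches Kitchen
  - product 3 (Chair): category_id=1 -> matches Tools
  - product 4 (Headphones): category_id=3 -> matches Electronics
  - product 5 (Router): category_id=3 -> matches Electronics
  - product 6 (Lamp): category_id=2 -> matches Kitchen
  - product 7 (Printer): category_id=2 -> matches Kitchen
  - product 8 (Laptop): category_id=3 -> matches Electronics
  - product 9 (Pen): category_id=3 -> matches Electronics
All 9 rows appear; 1 has NULL category.

SQL:
SELECT a.name, b.name AS category
FROM products a
LEFT JOIN categories b ON a.category_id = b.id

Result:
name       | category   
-----------+------------
Notebook   | NULL       
Desk       | Kitchen    
Chair      | Tools      
Headphones | Electronics
Router     | Electronics
Lamp       | Kitchen    
Printer    | Kitchen    
Laptop     | Electronics
Pen        | Electronics


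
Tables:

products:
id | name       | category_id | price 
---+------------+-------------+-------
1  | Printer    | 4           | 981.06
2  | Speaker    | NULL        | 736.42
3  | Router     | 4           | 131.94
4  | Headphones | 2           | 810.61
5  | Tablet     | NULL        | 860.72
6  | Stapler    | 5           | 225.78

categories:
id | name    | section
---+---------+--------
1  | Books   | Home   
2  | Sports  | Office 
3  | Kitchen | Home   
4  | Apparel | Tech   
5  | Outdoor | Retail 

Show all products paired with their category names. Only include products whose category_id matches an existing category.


INNER JOIN keeps only products rows whose category_id matches an id in categories. Walk through each product:
  - product 1 (Printer): category_id=4 -> matches Apparel
  - product 2 (Speaker): category_id=NULL, no match -> dropped
  - product 3 (Router): category_id=4 -> matches Apparel
  - product 4 (Headphones): category_id=2 -> matches Sports
  - product 5 (Tablet): category_id=NULL, no match -> dropped
  - product 6 (Stapler): category_id=5 -> matches Outdoor
So 2 of 6 rows are dropped.

SQL:
SELECT a.name, b.name AS category
FROM products a
INNER JOIN categories b ON a.category_id = b.id

Result:
name       | category
-----------+---------
Printer    | Apparel 
Router     | Apparel 
Headphones | Sports  
Stapler    | Outdoor 


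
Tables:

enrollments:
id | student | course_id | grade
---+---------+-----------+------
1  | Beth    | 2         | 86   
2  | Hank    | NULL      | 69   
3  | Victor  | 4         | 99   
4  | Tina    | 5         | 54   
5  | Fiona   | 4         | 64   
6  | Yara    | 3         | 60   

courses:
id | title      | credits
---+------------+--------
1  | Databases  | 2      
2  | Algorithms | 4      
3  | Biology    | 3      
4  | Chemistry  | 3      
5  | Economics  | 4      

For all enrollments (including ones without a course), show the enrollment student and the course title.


LEFT JOIN keeps every row from enrollments (the left table); where course_id has no match in courses, the course columns become NULL. Walk through each enrollment:
  - enrollment 1 (Beth): course_id=2 -> matches Algorithms
  - enrollment 2 (Hank): course_id=NULL, no match -> kept with NULL
  - enrollment 3 (Victor): course_id=4 -> matches Chemistry
  - enrollment 4 (Tina): course_id=5 -> matches Economics
  - enrollment 5 (Fiona): course_id=4 -> matches Chemistry
  - enrollment 6 (Yara): course_id=3 -> matches Biology
All 6 rows appear; 1 has NULL course.

SQL:
SELECT a.student, b.title AS course
FROM enrollments a
LEFT JOIN courses b ON a.course_id = b.id

Result:
student | course    
--------+-----------
Beth    | Algorithms
Hank    | NULL      
Victor  | Chemistry 
Tina    | Economics 
Fiona   | Chemistry 
Yara    | Biology   


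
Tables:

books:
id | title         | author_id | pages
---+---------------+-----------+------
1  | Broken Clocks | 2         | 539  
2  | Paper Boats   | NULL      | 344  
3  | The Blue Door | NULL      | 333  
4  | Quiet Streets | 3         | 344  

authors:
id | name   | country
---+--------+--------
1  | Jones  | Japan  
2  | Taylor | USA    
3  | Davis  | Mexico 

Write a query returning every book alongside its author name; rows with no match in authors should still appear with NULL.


LEFT JOIN keeps every row from books (the left table); where author_id has no match in authors, the author columns become NULL. Walk through each book:
  - book 1 (Broken Clocks): author_id=2 -> matches Taylor
  - book 2 (Paper Boats): author_id=NULL, no match -> kept with NULL
  - book 3 (The Blue Door): author_id=NULL, no match -> kept with NULL
  - book 4 (Quiet Streets): author_id=3 -> matches Davis
All 4 rows appear; 2 have NULL author.

SQL:
SELECT a.title, b.name AS author
FROM books a
LEFT JOIN authors b ON a.author_id = b.id

Result:
title         | author
--------------+-------
Broken Clocks | Taylor
Paper Boats   | NULL  
The Blue Door | NULL  
Quiet Streets | Davis 


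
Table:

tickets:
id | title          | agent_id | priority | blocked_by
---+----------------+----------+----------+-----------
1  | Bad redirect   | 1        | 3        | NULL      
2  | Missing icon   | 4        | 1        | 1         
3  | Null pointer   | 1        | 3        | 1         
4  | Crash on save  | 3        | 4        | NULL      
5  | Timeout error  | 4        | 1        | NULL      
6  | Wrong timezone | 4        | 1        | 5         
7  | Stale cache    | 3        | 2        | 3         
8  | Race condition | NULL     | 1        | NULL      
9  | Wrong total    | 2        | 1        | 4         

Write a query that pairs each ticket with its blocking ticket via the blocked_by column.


This is a self-join: tickets is joined to a second copy of itself, matching each row's blocked_by to another row's id. Use LEFT JOIN so rows with blocked_by=NULL are kept.
  - ticket 1 (Bad redirect): blocked_by=NULL -> NULL
  - ticket 2 (Missing icon): blocked_by=1 -> Bad redirect
  - ticket 3 (Null pointer): blocked_by=1 -> Bad redirect
  - ticket 4 (Crash on save): blocked_by=NULL -> NULL
  - ticket 5 (Timeout error): blocked_by=NULL -> NULL
  - ticket 6 (Wrong timezone): blocked_by=5 -> Timeout error
  - ticket 7 (Stale cache): blocked_by=3 -> Null pointer
  - ticket 8 (Race condition): blocked_by=NULL -> NULL
  - ticket 9 (Wrong total): blocked_by=4 -> Crash on save

SQL:
SELECT a.title AS item, b.title AS blocked_by
FROM tickets a
LEFT JOIN tickets b ON a.blocked_by = b.id

Result:
item           | blocked_by   
---------------+--------------
Bad redirect   | NULL         
Missing icon   | Bad redirect 
Null pointer   | Bad redirect 
Crash on save  | NULL         
Timeout error  | NULL         
Wrong timezone | Timeout error
Stale cache    | Null pointer 
Race condition | NULL         
Wrong total    | Crash on save


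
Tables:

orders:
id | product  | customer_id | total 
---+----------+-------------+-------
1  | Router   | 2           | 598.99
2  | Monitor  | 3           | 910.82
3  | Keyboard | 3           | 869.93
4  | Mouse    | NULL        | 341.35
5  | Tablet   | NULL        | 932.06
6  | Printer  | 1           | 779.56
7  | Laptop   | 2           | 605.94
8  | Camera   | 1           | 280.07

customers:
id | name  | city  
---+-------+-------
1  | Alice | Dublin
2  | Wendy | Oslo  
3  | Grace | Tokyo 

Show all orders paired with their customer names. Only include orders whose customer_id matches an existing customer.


INNER JOIN keeps only orders rows whose customer_id matches an id in customers. Walk through each order:
  - order 1 (Router): customer_id=2 -> matches Wendy
  - order 2 (Monitor): customer_id=3 -> matches Grace
  - order 3 (Keyboard): customer_id=3 -> matches Grace
  - order 4 (Mouse): customer_id=NULL, no match -> dropped
  - order 5 (Tablet): customer_id=NULL, no match -> dropped
  - order 6 (Printer): customer_id=1 -> matches Alice
  - order 7 (Laptop): customer_id=2 -> matches Wendy
  - order 8 (Camera): customer_id=1 -> matches Alice
So 2 of 8 rows are dropped.

SQL:
SELECT a.product, b.name AS customer
FROM orders a
INNER JOIN customers b ON a.customer_id = b.id

Result:
product  | customer
---------+---------
Router   | Wendy   
Monitor  | Grace   
Keyboard | Grace   
Printer  | Alice   
Laptop   | Wendy   
Camera   | Alice   


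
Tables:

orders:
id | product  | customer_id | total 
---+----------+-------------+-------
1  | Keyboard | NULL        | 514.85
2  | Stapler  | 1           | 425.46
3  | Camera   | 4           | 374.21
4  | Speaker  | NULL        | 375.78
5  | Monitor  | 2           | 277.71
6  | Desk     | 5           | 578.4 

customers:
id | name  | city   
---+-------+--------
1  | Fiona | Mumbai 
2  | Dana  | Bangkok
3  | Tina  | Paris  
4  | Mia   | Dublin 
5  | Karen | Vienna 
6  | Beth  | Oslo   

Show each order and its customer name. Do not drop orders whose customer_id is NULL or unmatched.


LEFT JOIN keeps every row from orders (the left table); where customer_id has no match in customers, the customer columns become NULL. Walk through each order:
  - order 1 (Keyboard): customer_id=NULL, no match -> kept with NULL
  - order 2 (Stapler): customer_id=1 -> matches Fiona
  - order 3 (Camera): customer_id=4 -> matches Mia
  - order 4 (Speaker): customer_id=NULL, no match -> kept with NULL
  - order 5 (Monitor): customer_id=2 -> matches Dana
  - order 6 (Desk): customer_id=5 -> matches Karen
All 6 rows appear; 2 have NULL customer.

SQL:
SELECT a.product, b.name AS customer
FROM orders a
LEFT JOIN customers b ON a.customer_id = b.id

Result:
product  | customer
---------+---------
Keyboard | NULL    
Stapler  | Fiona   
Camera   | Mia     
Speaker  | NULL    
Monitor  | Dana    
Desk     | Karen   


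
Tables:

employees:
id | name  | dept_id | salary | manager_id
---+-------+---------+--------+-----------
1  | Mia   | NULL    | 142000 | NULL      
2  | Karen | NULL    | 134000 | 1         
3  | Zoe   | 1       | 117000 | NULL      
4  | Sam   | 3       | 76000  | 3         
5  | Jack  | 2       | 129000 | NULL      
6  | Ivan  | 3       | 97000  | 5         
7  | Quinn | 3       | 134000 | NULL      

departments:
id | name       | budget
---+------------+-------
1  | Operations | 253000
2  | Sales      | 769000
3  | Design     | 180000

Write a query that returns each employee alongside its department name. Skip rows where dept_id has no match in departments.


INNER JOIN keeps only employees rows whose dept_id matches an id in departments. Walk through each employee:
  - employee 1 (Mia): dept_id=NULL, no match -> dropped
  - employee 2 (Karen): dept_id=NULL, no match -> dropped
  - employee 3 (Zoe): dept_id=1 -> matches Operations
  - employee 4 (Sam): dept_id=3 -> matches Design
  - employee 5 (Jack): dept_id=2 -> matches Sales
  - employee 6 (Ivan): dept_id=3 -> matches Design
  - employee 7 (Quinn): dept_id=3 -> matches Design
So 2 of 7 rows are dropped.

SQL:
SELECT a.name, b.name AS department
FROM employees a
INNER JOIN departments b ON a.dept_id = b.id

Result:
name  | department
------+-----------
Zoe   | Operations
Sam   | Design    
Jack  | Sales     
Ivan  | Design    
Quinn | Design    


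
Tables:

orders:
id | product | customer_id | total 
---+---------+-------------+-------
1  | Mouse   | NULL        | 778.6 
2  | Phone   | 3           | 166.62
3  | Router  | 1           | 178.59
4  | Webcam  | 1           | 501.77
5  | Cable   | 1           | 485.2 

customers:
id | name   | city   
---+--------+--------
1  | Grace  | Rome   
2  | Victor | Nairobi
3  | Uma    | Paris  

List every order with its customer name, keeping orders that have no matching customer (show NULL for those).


LEFT JOIN keeps every row from orders (the left table); where customer_id has no match in customers, the customer columns become NULL. Walk through each order:
  - order 1 (Mouse): customer_id=NULL, no match -> kept with NULL
  - order 2 (Phone): customer_id=3 -> matches Uma
  - order 3 (Router): customer_id=1 -> matches Grace
  - order 4 (Webcam): customer_id=1 -> matches Grace
  - order 5 (Cable): customer_id=1 -> matches Grace
All 5 rows appear; 1 has NULL customer.

SQL:
SELECT a.product, b.name AS customer
FROM orders a
LEFT JOIN customers b ON a.customer_id = b.id

Result:
product | customer
--------+---------
Mouse   | NULL    
Phone   | Uma     
Router  | Grace   
Webcam  | Grace   
Cable   | Grace   


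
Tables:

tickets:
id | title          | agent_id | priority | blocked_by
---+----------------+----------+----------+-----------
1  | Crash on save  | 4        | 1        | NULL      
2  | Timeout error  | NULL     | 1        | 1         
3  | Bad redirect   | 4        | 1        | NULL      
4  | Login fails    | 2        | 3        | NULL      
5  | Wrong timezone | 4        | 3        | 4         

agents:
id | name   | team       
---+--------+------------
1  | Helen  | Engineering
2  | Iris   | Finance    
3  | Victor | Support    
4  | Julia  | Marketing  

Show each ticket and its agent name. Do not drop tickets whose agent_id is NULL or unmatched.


LEFT JOIN keeps every row from tickets (the left table); where agent_id has no match in agents, the agent columns become NULL. Walk through each ticket:
  - ticket 1 (Crash on save): agent_id=4 -> matches Julia
  - ticket 2 (Timeout error): agent_id=NULL, no match -> kept with NULL
  - ticket 3 (Bad redirect): agent_id=4 -> matches Julia
  - ticket 4 (Login fails): agent_id=2 -> matches Iris
  - ticket 5 (Wrong timezone): agent_id=4 -> matches Julia
All 5 rows appear; 1 has NULL agent.

SQL:
SELECT a.title, b.name AS agent
FROM tickets a
LEFT JOIN agents b ON a.agent_id = b.id

Result:
title          | agent
---------------+------
Crash on save  | Julia
Timeout error  | NULL 
Bad redirect   | Julia
Login fails    | Iris 
Wrong timezone | Julia


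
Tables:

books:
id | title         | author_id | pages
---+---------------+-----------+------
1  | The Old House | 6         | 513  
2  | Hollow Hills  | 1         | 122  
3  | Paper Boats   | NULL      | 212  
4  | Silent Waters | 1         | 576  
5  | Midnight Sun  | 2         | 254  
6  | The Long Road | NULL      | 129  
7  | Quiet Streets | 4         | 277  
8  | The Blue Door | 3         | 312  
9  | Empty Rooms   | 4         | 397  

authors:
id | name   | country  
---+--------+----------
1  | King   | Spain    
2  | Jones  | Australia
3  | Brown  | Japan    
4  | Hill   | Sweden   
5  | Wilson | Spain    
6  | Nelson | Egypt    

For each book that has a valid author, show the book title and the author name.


INNER JOIN keeps only books rows whose author_id matches an id in authors. Walk through each book:
  - book 1 (The Old House): author_id=6 -> matches Nelson
  - book 2 (Hollow Hills): author_id=1 -> matches King
  - book 3 (Paper Boats): author_id=NULL, no match -> dropped
  - book 4 (Silent Waters): author_id=1 -> matches King
  - book 5 (Midnight Sun): author_id=2 -> matches Jones
  - book 6 (The Long Road): author_id=NULL, no match -> dropped
  - book 7 (Quiet Streets): author_id=4 -> matches Hill
  - book 8 (The Blue Door): author_id=3 -> matches Brown
  - book 9 (Empty Rooms): author_id=4 -> matches Hill
So 2 of 9 rows are dropped.

SQL:
SELECT a.title, b.name AS author
FROM books a
INNER JOIN authors b ON a.author_id = b.id

Result:
title         | author
--------------+-------
The Old House | Nelson
Hollow Hills  | King  
Silent Waters | King  
Midnight Sun  | Jones 
Quiet Streets | Hill  
The Blue Door | Brown 
Empty Rooms   | Hill  


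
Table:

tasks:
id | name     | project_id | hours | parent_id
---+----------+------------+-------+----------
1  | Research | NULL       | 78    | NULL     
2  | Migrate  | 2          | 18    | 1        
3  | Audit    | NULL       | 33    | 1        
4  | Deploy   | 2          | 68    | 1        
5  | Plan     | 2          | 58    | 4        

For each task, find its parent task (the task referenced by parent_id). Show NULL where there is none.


This is a self-join: tasks is joined to a second copy of itself, matching each row's parent_id to another row's id. Use LEFT JOIN so rows with parent_id=NULL are kept.
  - task 1 (Research): parent_id=NULL -> NULL
  - task 2 (Migrate): parent_id=1 -> Research
  - task 3 (Audit): parent_id=1 -> Research
  - task 4 (Deploy): parent_id=1 -> Research
  - task 5 (Plan): parent_id=4 -> Deploy

SQL:
SELECT a.name AS item, b.name AS parent
FROM tasks a
LEFT JOIN tasks b ON a.parent_id = b.id

Result:
item     | parent  
---------+---------
Research | NULL    
Migrate  | Research
Audit    | Research
Deploy   | Research
Plan     | Deploy  


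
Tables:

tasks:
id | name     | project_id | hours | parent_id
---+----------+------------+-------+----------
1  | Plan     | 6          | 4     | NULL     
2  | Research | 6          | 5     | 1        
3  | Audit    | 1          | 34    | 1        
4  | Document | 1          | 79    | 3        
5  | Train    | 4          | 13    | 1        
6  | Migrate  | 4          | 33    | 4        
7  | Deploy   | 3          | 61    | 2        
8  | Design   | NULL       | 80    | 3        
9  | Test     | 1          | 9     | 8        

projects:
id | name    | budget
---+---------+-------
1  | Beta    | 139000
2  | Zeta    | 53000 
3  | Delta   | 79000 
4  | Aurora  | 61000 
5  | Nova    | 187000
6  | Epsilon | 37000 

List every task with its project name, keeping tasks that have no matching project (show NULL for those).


LEFT JOIN keeps every row from tasks (the left table); where project_id has no match in projects, the project columns become NULL. Walk through each task:
  - task 1 (Plan): project_id=6 -> matches Epsilon
  - task 2 (Research): project_id=6 -> matches Epsilon
  - task 3 (Audit): project_id=1 -> matches Beta
  - task 4 (Document): project_id=1 -> matches Beta
  - task 5 (Train): project_id=4 -> matches Aurora
  - task 6 (Migrate): project_id=4 -> matches Aurora
  - task 7 (Deploy): project_id=3 -> matches Delta
  - task 8 (Design): project_id=NULL, no match -> kept with NULL
  - task 9 (Test): project_id=1 -> matches Beta
All 9 rows appear; 1 has NULL project.

SQL:
SELECT a.name, b.name AS project
FROM tasks a
LEFT JOIN projects b ON a.project_id = b.id

Result:
name     | project
---------+--------
Plan     | Epsilon
Research | Epsilon
Audit    | Beta   
Document | Beta   
Train    | Aurora 
Migrate  | Aurora 
Deploy   | Delta  
Design   | NULL   
Test     | Beta   


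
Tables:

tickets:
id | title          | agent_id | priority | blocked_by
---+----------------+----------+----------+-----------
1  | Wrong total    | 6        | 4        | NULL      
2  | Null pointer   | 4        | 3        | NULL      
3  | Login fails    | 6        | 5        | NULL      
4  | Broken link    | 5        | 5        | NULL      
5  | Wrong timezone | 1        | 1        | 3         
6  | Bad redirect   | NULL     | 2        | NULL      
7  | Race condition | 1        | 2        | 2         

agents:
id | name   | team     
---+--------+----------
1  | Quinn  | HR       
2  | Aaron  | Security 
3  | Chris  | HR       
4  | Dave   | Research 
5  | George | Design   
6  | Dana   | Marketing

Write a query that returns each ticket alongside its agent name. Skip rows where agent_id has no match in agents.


INNER JOIN keeps only tickets rows whose agent_id matches an id in agents. Walk through each ticket:
  - ticket 1 (Wrong total): agent_id=6 -> matches Dana
  - ticket 2 (Null pointer): agent_id=4 -> matches Dave
  - ticket 3 (Login fails): agent_id=6 -> matches Dana
  - ticket 4 (Broken link): agent_id=5 -> matches George
  - ticket 5 (Wrong timezone): agent_id=1 -> matches Quinn
  - ticket 6 (Bad redirect): agent_id=NULL, no match -> dropped
  - ticket 7 (Race condition): agent_id=1 -> matches Quinn
So 1 of 7 rows is dropped.

SQL:
SELECT a.title, b.name AS agent
FROM tickets a
INNER JOIN agents b ON a.agent_id = b.id

Result:
title          | agent 
---------------+-------
Wrong total    | Dana  
Null pointer   | Dave  
Login fails    | Dana  
Broken link    | George
Wrong timezone | Quinn 
Race condition | Quinn 


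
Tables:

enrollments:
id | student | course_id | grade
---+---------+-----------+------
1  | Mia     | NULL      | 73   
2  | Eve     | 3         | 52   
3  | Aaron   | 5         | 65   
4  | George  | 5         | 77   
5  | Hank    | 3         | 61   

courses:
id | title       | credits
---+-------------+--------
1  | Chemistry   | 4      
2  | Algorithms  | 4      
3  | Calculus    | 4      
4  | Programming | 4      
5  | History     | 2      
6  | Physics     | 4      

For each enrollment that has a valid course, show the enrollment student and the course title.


INNER JOIN keeps only enrollments rows whose course_id matches an id in courses. Walk through each enrollment:
  - enrollment 1 (Mia): course_id=NULL, no match -> dropped
  - enrollment 2 (Eve): course_id=3 -> matches Calculus
  - enrollment 3 (Aaron): course_id=5 -> matches History
  - enrollment 4 (George): course_id=5 -> matches History
  - enrollment 5 (Hank): course_id=3 -> matches Calculus
So 1 of 5 rows is dropped.

SQL:
SELECT a.student, b.title AS course
FROM enrollments a
INNER JOIN courses b ON a.course_id = b.id

Result:
student | course  
--------+---------
Eve     | Calculus
Aaron   | History 
George  | History 
Hank    | Calculus


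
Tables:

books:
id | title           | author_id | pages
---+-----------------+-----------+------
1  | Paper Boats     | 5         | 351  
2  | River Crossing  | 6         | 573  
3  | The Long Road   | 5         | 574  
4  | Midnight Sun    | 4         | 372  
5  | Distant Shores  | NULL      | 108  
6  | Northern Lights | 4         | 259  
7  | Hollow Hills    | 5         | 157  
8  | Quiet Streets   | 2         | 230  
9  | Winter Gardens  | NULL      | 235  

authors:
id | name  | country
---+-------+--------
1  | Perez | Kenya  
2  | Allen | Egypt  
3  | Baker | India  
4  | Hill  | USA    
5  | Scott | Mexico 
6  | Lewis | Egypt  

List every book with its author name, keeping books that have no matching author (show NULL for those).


LEFT JOIN keeps every row from books (the left table); where author_id has no match in authors, the author columns become NULL. Walk through each book:
  - book 1 (Paper Boats): author_id=5 -> matches Scott
  - book 2 (River Crossing): author_id=6 -> matches Lewis
  - book 3 (The Long Road): author_id=5 -> matches Scott
  - book 4 (Midnight Sun): author_id=4 -> matches Hill
  - book 5 (Distant Shores): author_id=NULL, no match -> kept with NULL
  - book 6 (Northern Lights): author_id=4 -> matches Hill
  - book 7 (Hollow Hills): author_id=5 -> matches Scott
  - book 8 (Quiet Streets): author_id=2 -> matches Allen
  - book 9 (Winter Gardens): author_id=NULL, no match -> kept with NULL
All 9 rows appear; 2 have NULL author.

SQL:
SELECT a.title, b.name AS author
FROM books a
LEFT JOIN authors b ON a.author_id = b.id

Result:
title           | author
----------------+-------
Paper Boats     | Scott 
River Crossing  | Lewis 
The Long Road   | Scott 
Midnight Sun    | Hill  
Distant Shores  | NULL  
Northern Lights | Hill  
Hollow Hills    | Scott 
Quiet Streets   | Allen 
Winter Gardens  | NULL  


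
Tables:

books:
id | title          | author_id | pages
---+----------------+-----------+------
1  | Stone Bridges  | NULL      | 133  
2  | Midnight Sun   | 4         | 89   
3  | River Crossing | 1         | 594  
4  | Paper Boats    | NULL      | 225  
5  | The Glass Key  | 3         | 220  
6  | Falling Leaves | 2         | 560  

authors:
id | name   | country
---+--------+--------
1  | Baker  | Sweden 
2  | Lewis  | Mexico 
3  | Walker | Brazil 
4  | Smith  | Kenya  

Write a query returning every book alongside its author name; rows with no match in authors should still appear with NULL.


LEFT JOIN keeps every row from books (the left table); where author_id has no match in authors, the author columns become NULL. Walk through each book:
  - book 1 (Stone Bridges): author_id=NULL, no match -> kept with NULL
  - book 2 (Midnight Sun): author_id=4 -> matches Smith
  - book 3 (River Crossing): author_id=1 -> matches Baker
  - book 4 (Paper Boats): author_id=NULL, no match -> kept with NULL
  - book 5 (The Glass Key): author_id=3 -> matches Walker
  - book 6 (Falling Leaves): author_id=2 -> matches Lewis
All 6 rows appear; 2 have NULL author.

SQL:
SELECT a.title, b.name AS author
FROM books a
LEFT JOIN authors b ON a.author_id = b.id

Result:
title          | author
---------------+-------
Stone Bridges  | NULL  
Midnight Sun   | Smith 
River Crossing | Baker 
Paper Boats    | NULL  
The Glass Key  | Walker
Falling Leaves | Lewis 


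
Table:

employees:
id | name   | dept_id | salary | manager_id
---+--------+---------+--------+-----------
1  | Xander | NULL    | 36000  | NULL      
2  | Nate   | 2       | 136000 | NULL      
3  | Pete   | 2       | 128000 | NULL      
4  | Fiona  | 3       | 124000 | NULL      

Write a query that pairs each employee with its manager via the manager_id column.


This is a self-join: employees is joined to a second copy of itself, matching each row's manager_id to another row's id. Use LEFT JOIN so rows with manager_id=NULL are kept.
  - employee 1 (Xander): manager_id=NULL -> NULL
  - employee 2 (Nate): manager_id=NULL -> NULL
  - employee 3 (Pete): manager_id=NULL -> NULL
  - employee 4 (Fiona): manager_id=NULL -> NULL

SQL:
SELECT a.name AS item, b.name AS manager
FROM employees a
LEFT JOIN employees b ON a.manager_id = b.id

Result:
item   | manager
-------+--------
Xander | NULL   
Nate   | NULL   
Pete   | NULL   
Fiona  | NULL   


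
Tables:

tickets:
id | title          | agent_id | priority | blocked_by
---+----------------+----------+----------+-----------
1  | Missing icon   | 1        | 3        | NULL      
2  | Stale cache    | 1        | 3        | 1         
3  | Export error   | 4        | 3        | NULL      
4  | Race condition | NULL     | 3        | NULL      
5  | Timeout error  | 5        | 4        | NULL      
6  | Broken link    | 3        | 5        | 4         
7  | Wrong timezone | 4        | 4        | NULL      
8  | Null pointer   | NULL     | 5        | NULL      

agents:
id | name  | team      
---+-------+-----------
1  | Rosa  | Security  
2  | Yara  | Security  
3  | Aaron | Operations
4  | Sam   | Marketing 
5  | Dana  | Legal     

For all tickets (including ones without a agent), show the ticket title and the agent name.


LEFT JOIN keeps every row from tickets (the left table); where agent_id has no match in agents, the agent columns become NULL. Walk through each ticket:
  - ticket 1 (Missing icon): agent_id=1 -> matches Rosa
  - ticket 2 (Stale cache): agent_id=1 -> matches Rosa
  - ticket 3 (Export error): agent_id=4 -> matches Sam
  - ticket 4 (Race condition): agent_id=NULL, no match -> kept with NULL
  - ticket 5 (Timeout error): agent_id=5 -> matches Dana
  - ticket 6 (Broken link): agent_id=3 -> matches Aaron
  - ticket 7 (Wrong timezone): agent_id=4 -> matches Sam
  - ticket 8 (Null pointer): agent_id=NULL, no match -> kept with NULL
All 8 rows appear; 2 have NULL agent.

SQL:
SELECT a.title, b.name AS agent
FROM tickets a
LEFT JOIN agents b ON a.agent_id = b.id

Result:
title          | agent
---------------+------
Missing icon   | Rosa 
Stale cache    | Rosa 
Export error   | Sam  
Race condition | NULL 
Timeout error  | Dana 
Broken link    | Aaron
Wrong timezone | Sam  
Null pointer   | NULL 


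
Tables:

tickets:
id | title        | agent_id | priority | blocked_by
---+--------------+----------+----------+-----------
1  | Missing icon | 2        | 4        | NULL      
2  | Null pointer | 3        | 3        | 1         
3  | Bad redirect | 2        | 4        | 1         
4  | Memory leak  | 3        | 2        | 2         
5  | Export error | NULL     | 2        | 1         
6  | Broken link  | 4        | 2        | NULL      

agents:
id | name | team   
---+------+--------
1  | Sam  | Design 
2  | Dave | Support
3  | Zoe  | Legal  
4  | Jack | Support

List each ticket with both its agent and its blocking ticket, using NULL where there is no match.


Two LEFT JOINs from the same base table tickets: one to agents via agent_id, one to tickets itself via blocked_by. Both are LEFT so every ticket is preserved.
Match against agents:
  - ticket 1 (Missing icon): agent_id=2 -> matches Dave
  - ticket 2 (Null pointer): agent_id=3 -> matches Zoe
  - ticket 3 (Bad redirect): agent_id=2 -> matches Dave
  - ticket 4 (Memory leak): agent_id=3 -> matches Zoe
  - ticket 5 (Export error): agent_id=NULL, no match -> kept with NULL
  - ticket 6 (Broken link): agent_id=4 -> matches Jack
Match against tickets (self):
  - ticket 1 (Missing icon): blocked_by=NULL -> NULL
  - ticket 2 (Null pointer): blocked_by=1 -> Missing icon
  - ticket 3 (Bad redirect): blocked_by=1 -> Missing icon
  - ticket 4 (Memory leak): blocked_by=2 -> Null pointer
  - ticket 5 (Export error): blocked_by=1 -> Missing icon
  - ticket 6 (Broken link): blocked_by=NULL -> NULL

SQL:
SELECT a.title, b.name AS agent, c.title AS blocked_by
FROM tickets a
LEFT JOIN agents b ON a.agent_id = b.id
LEFT JOIN tickets c ON a.blocked_by = c.id

Result:
title        | agent | blocked_by  
-------------+-------+-------------
Missing icon | Dave  | NULL        
Null pointer | Zoe   | Missing icon
Bad redirect | Dave  | Missing icon
Memory leak  | Zoe   | Null pointer
Export error | NULL  | Missing icon
Broken link  | Jack  | NULL        
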